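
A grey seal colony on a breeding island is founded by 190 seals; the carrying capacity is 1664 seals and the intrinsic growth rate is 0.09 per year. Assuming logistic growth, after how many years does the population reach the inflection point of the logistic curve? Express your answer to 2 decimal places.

Logistic growth is fastest at N = K/2 = 832.
A = (K − N₀)/N₀ = 7.7579. Set K/(1 + A·e^(−rt)) = K/2 → A·e^(−rt) = 1.
e^(−0.09t) = 1/7.7579 = 0.128901, so t = ln(7.7579)/0.09 = 2.0487/0.09 = 22.763.

22.76 years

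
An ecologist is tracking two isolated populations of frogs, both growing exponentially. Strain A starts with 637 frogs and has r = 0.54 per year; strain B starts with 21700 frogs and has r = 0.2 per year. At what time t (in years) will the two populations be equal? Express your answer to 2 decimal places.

10.38 years

Set 637·e^(0.54t) = 21700·e^(0.2t).
e^((0.54 − 0.2)t) = 21700/637 → e^(0.34·t) = 34.066.
0.34·t = ln(34.066) = 3.5283, so t = 3.5283/0.34 = 10.377.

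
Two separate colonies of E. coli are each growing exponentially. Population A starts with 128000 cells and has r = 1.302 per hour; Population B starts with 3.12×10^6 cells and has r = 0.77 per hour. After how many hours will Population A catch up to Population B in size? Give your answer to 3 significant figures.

6.00 hours

Set 128000·e^(1.302t) = 3.12×10^6·e^(0.77t).
e^((1.302 − 0.77)t) = 3.12×10^6/128000 → e^(0.532·t) = 24.375.
0.532·t = ln(24.375) = 3.1936, so t = 3.1936/0.532 = 6.0029.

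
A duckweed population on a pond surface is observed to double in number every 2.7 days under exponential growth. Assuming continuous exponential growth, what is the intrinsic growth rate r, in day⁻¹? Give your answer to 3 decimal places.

0.257 per day

r = ln(2)/t_d = 0.6931/2.7 = 0.25672.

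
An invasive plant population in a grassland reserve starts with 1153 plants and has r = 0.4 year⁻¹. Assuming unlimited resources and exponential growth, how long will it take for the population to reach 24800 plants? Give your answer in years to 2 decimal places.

Set N₀·e^(rt) = 24800: e^(0.4·t) = 24800/1153 = 21.509.
0.4·t = ln(21.509) = 3.0685, so t = 3.0685/0.4 = 7.6712.

7.67 years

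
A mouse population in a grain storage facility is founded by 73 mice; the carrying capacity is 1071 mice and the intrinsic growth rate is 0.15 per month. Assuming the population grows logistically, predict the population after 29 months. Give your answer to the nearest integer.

910 mice

A = (K − N₀)/N₀ = (1071 − 73)/73 = 13.671.
N(t) = K/(1 + A·e^(−rt)) = 1071/(1 + 13.671×e^(−0.15×29)).
e^(−4.35) = 0.012907; denominator = 1 + 13.671×0.012907 = 1.1765.
N = 1071/1.1765 = 910.364.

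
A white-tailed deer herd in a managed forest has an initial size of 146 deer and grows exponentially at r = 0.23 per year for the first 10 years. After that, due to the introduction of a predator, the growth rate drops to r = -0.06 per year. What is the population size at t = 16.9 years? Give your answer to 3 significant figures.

963 deer

Phase 1: N(10) = 146·e^(0.23×10) = 146·e^2.3 = 1456.23.
Phase 2 runs for 16.9 − 10 = 6.9 years at r = -0.06.
N(16.9) = 1456.23·e^(-0.06×6.9) = 1456.23·e^-0.414 = 962.57.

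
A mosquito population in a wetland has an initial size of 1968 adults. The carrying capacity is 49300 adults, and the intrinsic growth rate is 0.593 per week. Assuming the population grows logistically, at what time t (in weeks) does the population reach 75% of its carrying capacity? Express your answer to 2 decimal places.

A = (K − N₀)/N₀ = (49300 − 1968)/1968 = 24.051.
Solve 49300/(1 + 24.051·e^(−0.593t)) = 36975: 1 + 24.051·e^(−0.593t) = 1.3333, so e^(−0.593t) = 0.0138595.
−0.593·t = ln(0.0138595) = -4.2788, so t = 4.2788/0.593 = 7.2155.

7.22 weeks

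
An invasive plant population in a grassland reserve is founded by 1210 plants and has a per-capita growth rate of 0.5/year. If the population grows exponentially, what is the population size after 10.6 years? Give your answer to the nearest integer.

N(t) = N₀·e^(rt) = 1210 × e^(0.5×10.6) = 1210 × e^5.3.
e^5.3 ≈ 200.34, so N ≈ 1210 × 200.34 = 242408.

242408 plants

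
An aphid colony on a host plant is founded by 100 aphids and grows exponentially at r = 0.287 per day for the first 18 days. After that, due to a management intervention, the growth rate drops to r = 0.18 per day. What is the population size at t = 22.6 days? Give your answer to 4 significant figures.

Phase 1: N(18) = 100·e^(0.287×18) = 100·e^5.166 = 17521.3.
Phase 2 runs for 22.6 − 18 = 4.6 days at r = 0.18.
N(22.6) = 17521.3·e^(0.18×4.6) = 17521.3·e^0.828 = 40101.5.

40100 aphids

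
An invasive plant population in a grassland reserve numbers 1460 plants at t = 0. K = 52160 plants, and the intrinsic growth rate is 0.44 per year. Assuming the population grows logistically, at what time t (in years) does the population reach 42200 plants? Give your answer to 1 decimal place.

A = (K − N₀)/N₀ = (52160 − 1460)/1460 = 34.726.
Solve 52160/(1 + 34.726·e^(−0.44t)) = 42200: 1 + 34.726·e^(−0.44t) = 1.236, so e^(−0.44t) = 0.0067966.
−0.44·t = ln(0.0067966) = -4.9913, so t = 4.9913/0.44 = 11.344.

11.3 years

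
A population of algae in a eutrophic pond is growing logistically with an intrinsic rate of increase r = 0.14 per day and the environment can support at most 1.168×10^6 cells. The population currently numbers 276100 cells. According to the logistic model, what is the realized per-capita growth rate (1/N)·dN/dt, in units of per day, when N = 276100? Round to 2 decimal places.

0.11 per day

(1/N)·dN/dt = r(1 − N/K) = 0.14 × (1 − 276100/1.168×10^6).
= 0.14 × 0.76361 = 0.10691.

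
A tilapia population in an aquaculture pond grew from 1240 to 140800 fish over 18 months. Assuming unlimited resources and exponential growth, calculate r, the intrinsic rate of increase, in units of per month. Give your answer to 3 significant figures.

From N(t) = N₀·e^(rt): e^(r·18) = 140800/1240 = 113.55.
r·18 = ln(113.55) = 4.7322, so r = 4.7322/18 = 0.2629.

0.263 per month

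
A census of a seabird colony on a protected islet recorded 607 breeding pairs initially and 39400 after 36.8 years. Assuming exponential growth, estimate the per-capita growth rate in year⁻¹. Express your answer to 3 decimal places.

0.113 per year

From N(t) = N₀·e^(rt): e^(r·36.8) = 39400/607 = 64.909.
r·36.8 = ln(64.909) = 4.173, so r = 4.173/36.8 = 0.1134.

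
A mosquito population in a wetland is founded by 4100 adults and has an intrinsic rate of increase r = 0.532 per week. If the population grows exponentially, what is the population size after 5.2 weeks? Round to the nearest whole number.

65195 adults

N(t) = N₀·e^(rt) = 4100 × e^(0.532×5.2) = 4100 × e^2.766.
e^2.766 ≈ 15.901, so N ≈ 4100 × 15.901 = 65195.3.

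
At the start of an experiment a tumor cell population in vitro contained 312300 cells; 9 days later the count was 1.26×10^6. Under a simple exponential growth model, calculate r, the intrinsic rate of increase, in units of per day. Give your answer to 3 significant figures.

From N(t) = N₀·e^(rt): e^(r·9) = 1.26×10^6/312300 = 4.0346.
r·9 = ln(4.0346) = 1.3949, so r = 1.3949/9 = 0.15499.

0.155 per day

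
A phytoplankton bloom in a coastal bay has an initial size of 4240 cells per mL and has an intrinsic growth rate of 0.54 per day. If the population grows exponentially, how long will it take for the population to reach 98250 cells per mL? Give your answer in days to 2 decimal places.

Set N₀·e^(rt) = 98250: e^(0.54·t) = 98250/4240 = 23.172.
0.54·t = ln(23.172) = 3.143, so t = 3.143/0.54 = 5.8203.

5.82 days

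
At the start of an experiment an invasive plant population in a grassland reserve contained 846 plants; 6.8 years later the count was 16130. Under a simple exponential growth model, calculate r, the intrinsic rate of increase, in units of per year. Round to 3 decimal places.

From N(t) = N₀·e^(rt): e^(r·6.8) = 16130/846 = 19.066.
r·6.8 = ln(19.066) = 2.9479, so r = 2.9479/6.8 = 0.43352.

0.434 per year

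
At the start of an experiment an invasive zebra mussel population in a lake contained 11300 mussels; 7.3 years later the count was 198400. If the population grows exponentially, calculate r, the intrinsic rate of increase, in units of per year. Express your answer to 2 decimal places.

0.39 per year

From N(t) = N₀·e^(rt): e^(r·7.3) = 198400/11300 = 17.558.
r·7.3 = ln(17.558) = 2.8655, so r = 2.8655/7.3 = 0.39253.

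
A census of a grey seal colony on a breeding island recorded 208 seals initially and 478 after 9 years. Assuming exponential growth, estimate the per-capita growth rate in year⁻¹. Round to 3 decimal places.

From N(t) = N₀·e^(rt): e^(r·9) = 478/208 = 2.2981.
r·9 = ln(2.2981) = 0.83207, so r = 0.83207/9 = 0.092453.

0.092 per year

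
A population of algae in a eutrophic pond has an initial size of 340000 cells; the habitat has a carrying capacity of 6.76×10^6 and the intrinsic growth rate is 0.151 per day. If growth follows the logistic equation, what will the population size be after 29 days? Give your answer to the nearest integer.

A = (K − N₀)/N₀ = (6.76×10^6 − 340000)/340000 = 18.882.
N(t) = K/(1 + A·e^(−rt)) = 6.76×10^6/(1 + 18.882×e^(−0.151×29)).
e^(−4.379) = 0.012538; denominator = 1 + 18.882×0.012538 = 1.2367.
N = 6.76×10^6/1.2367 = 5.465962×10^6.

5465962 cells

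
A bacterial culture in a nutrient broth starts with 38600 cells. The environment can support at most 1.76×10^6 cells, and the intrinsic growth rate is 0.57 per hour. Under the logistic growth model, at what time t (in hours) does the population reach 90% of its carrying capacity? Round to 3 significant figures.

10.5 hours

A = (K − N₀)/N₀ = (1.76×10^6 − 38600)/38600 = 44.596.
Solve 1.76×10^6/(1 + 44.596·e^(−0.57t)) = 1.584×10^6: 1 + 44.596·e^(−0.57t) = 1.1111, so e^(−0.57t) = 0.00249151.
−0.57·t = ln(0.00249151) = -5.9949, so t = 5.9949/0.57 = 10.517.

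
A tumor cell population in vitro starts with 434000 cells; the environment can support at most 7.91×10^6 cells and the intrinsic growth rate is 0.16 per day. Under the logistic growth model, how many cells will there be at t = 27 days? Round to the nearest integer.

A = (K − N₀)/N₀ = (7.91×10^6 − 434000)/434000 = 17.226.
N(t) = K/(1 + A·e^(−rt)) = 7.91×10^6/(1 + 17.226×e^(−0.16×27)).
e^(−4.32) = 0.0133; denominator = 1 + 17.226×0.0133 = 1.2291.
N = 7.91×10^6/1.2291 = 6.435597×10^6.

6435597 cells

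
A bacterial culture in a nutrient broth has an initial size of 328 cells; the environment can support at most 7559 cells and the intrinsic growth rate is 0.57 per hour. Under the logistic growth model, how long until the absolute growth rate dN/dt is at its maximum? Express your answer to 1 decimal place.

Logistic growth is fastest at N = K/2 = 3779.5.
A = (K − N₀)/N₀ = 22.046. Set K/(1 + A·e^(−rt)) = K/2 → A·e^(−rt) = 1.
e^(−0.57t) = 1/22.046 = 0.0453603, so t = ln(22.046)/0.57 = 3.0931/0.57 = 5.4265.

5.4 hours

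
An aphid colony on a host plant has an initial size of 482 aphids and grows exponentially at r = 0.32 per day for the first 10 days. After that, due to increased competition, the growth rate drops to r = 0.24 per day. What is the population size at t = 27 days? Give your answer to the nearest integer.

Phase 1: N(10) = 482·e^(0.32×10) = 482·e^3.2 = 11824.7.
Phase 2 runs for 27 − 10 = 17 days at r = 0.24.
N(27) = 11824.7·e^(0.24×17) = 11824.7·e^4.08 = 699376.

699376 aphids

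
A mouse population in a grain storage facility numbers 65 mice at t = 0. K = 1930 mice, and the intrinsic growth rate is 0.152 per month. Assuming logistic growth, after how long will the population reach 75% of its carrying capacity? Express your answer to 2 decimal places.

A = (K − N₀)/N₀ = (1930 − 65)/65 = 28.692.
Solve 1930/(1 + 28.692·e^(−0.152t)) = 1447.5: 1 + 28.692·e^(−0.152t) = 1.3333, so e^(−0.152t) = 0.0116175.
−0.152·t = ln(0.0116175) = -4.4552, so t = 4.4552/0.152 = 29.311.

29.31 months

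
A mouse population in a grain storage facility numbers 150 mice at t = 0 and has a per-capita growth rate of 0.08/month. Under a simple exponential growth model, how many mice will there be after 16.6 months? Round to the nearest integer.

N(t) = N₀·e^(rt) = 150 × e^(0.08×16.6) = 150 × e^1.328.
e^1.328 ≈ 3.7735, so N ≈ 150 × 3.7735 = 566.023.

566 mice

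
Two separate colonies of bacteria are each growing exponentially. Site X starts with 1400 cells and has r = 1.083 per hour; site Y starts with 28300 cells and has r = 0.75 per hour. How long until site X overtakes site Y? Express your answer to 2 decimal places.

9.03 hours

Set 1400·e^(1.083t) = 28300·e^(0.75t).
e^((1.083 − 0.75)t) = 28300/1400 → e^(0.333·t) = 20.214.
0.333·t = ln(20.214) = 3.0064, so t = 3.0064/0.333 = 9.0282.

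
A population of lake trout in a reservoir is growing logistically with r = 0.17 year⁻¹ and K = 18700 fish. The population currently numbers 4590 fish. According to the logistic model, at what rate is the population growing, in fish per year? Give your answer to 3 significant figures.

dN/dt = rN(1 − N/K) = 0.17 × 4590 × (1 − 4590/18700).
1 − 4590/18700 = 0.75455; dN/dt = 0.17 × 4590 × 0.75455 = 588.77.

589 fish per year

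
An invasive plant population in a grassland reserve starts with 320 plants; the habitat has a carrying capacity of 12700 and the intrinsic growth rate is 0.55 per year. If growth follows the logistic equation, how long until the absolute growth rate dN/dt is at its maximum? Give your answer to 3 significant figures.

6.65 years

Logistic growth is fastest at N = K/2 = 6350.
A = (K − N₀)/N₀ = 38.688. Set K/(1 + A·e^(−rt)) = K/2 → A·e^(−rt) = 1.
e^(−0.55t) = 1/38.688 = 0.0258481, so t = ln(38.688)/0.55 = 3.6555/0.55 = 6.6464.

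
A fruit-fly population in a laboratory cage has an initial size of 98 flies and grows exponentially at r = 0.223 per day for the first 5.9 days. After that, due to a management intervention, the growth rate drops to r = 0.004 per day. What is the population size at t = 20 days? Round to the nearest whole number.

Phase 1: N(5.9) = 98·e^(0.223×5.9) = 98·e^1.316 = 365.281.
Phase 2 runs for 20 − 5.9 = 14.1 days at r = 0.004.
N(20) = 365.281·e^(0.004×14.1) = 365.281·e^0.0564 = 386.475.

386 flies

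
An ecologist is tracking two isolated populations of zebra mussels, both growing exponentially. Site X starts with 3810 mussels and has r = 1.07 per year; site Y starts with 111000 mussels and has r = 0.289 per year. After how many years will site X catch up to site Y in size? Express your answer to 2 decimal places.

4.32 years

Set 3810·e^(1.07t) = 111000·e^(0.289t).
e^((1.07 − 0.289)t) = 111000/3810 → e^(0.781·t) = 29.134.
0.781·t = ln(29.134) = 3.3719, so t = 3.3719/0.781 = 4.3174.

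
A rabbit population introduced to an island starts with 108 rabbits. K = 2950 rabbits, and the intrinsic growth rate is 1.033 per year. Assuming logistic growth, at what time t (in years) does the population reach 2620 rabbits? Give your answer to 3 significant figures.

A = (K − N₀)/N₀ = (2950 − 108)/108 = 26.315.
Solve 2950/(1 + 26.315·e^(−1.033t)) = 2620: 1 + 26.315·e^(−1.033t) = 1.126, so e^(−1.033t) = 0.00478644.
−1.033·t = ln(0.00478644) = -5.342, so t = 5.342/1.033 = 5.1713.

5.17 years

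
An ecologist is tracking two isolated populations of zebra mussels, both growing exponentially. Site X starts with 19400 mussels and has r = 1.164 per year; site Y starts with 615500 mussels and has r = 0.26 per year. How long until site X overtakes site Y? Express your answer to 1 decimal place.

3.8 years

Set 19400·e^(1.164t) = 615500·e^(0.26t).
e^((1.164 − 0.26)t) = 615500/19400 → e^(0.904·t) = 31.727.
0.904·t = ln(31.727) = 3.4572, so t = 3.4572/0.904 = 3.8243.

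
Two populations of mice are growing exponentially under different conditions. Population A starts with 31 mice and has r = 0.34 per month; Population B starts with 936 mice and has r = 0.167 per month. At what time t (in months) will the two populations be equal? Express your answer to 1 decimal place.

Set 31·e^(0.34t) = 936·e^(0.167t).
e^((0.34 − 0.167)t) = 936/31 → e^(0.173·t) = 30.194.
0.173·t = ln(30.194) = 3.4076, so t = 3.4076/0.173 = 19.697.

19.7 months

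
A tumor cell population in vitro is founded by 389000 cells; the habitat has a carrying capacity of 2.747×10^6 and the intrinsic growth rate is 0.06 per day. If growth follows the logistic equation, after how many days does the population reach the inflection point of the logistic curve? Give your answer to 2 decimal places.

30.03 days

Logistic growth is fastest at N = K/2 = 1.3735×10^6.
A = (K − N₀)/N₀ = 6.0617. Set K/(1 + A·e^(−rt)) = K/2 → A·e^(−rt) = 1.
e^(−0.06t) = 1/6.0617 = 0.16497, so t = ln(6.0617)/0.06 = 1.802/0.06 = 30.033.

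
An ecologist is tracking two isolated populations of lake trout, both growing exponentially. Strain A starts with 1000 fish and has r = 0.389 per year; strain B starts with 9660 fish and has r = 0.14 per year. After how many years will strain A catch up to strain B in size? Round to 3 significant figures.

Set 1000·e^(0.389t) = 9660·e^(0.14t).
e^((0.389 − 0.14)t) = 9660/1000 → e^(0.249·t) = 9.66.
0.249·t = ln(9.66) = 2.268, so t = 2.268/0.249 = 9.1084.

9.11 years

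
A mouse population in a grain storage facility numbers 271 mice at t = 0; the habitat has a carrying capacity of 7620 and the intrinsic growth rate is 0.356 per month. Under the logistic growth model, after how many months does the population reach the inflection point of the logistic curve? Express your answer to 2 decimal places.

Logistic growth is fastest at N = K/2 = 3810.
A = (K − N₀)/N₀ = 27.118. Set K/(1 + A·e^(−rt)) = K/2 → A·e^(−rt) = 1.
e^(−0.356t) = 1/27.118 = 0.0368758, so t = ln(27.118)/0.356 = 3.3002/0.356 = 9.2702.

9.27 months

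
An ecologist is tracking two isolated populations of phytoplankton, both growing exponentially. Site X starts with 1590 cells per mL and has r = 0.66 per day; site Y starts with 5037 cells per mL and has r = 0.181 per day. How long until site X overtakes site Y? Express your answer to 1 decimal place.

Set 1590·e^(0.66t) = 5037·e^(0.181t).
e^((0.66 − 0.181)t) = 5037/1590 → e^(0.479·t) = 3.1679.
0.479·t = ln(3.1679) = 1.1531, so t = 1.1531/0.479 = 2.4073.

2.4 days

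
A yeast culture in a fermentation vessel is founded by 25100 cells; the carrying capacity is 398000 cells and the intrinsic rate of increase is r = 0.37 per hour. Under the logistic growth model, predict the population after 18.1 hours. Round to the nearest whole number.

390831 cells

A = (K − N₀)/N₀ = (398000 − 25100)/25100 = 14.857.
N(t) = K/(1 + A·e^(−rt)) = 398000/(1 + 14.857×e^(−0.37×18.1)).
e^(−6.697) = 0.0012346; denominator = 1 + 14.857×0.0012346 = 1.0183.
N = 398000/1.0183 = 390831.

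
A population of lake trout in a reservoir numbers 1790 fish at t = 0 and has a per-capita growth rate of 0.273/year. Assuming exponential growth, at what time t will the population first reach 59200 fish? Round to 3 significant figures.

12.8 years

Set N₀·e^(rt) = 59200: e^(0.273·t) = 59200/1790 = 33.073.
0.273·t = ln(33.073) = 3.4987, so t = 3.4987/0.273 = 12.816.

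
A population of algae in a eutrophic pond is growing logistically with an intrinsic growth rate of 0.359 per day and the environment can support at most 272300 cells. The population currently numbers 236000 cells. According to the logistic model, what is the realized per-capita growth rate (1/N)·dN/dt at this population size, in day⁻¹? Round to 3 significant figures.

0.0479 per day

(1/N)·dN/dt = r(1 − N/K) = 0.359 × (1 − 236000/272300).
= 0.359 × 0.13331 = 0.047858.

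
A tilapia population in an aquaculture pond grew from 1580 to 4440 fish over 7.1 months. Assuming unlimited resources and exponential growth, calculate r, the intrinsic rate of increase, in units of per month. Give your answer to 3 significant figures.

0.146 per month

From N(t) = N₀·e^(rt): e^(r·7.1) = 4440/1580 = 2.8101.
r·7.1 = ln(2.8101) = 1.0332, so r = 1.0332/7.1 = 0.14553.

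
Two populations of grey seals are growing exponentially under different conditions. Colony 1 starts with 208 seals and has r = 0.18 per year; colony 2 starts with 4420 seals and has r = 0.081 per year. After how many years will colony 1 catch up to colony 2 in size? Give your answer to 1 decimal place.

30.9 years

Set 208·e^(0.18t) = 4420·e^(0.081t).
e^((0.18 − 0.081)t) = 4420/208 → e^(0.099·t) = 21.25.
0.099·t = ln(21.25) = 3.0564, so t = 3.0564/0.099 = 30.872.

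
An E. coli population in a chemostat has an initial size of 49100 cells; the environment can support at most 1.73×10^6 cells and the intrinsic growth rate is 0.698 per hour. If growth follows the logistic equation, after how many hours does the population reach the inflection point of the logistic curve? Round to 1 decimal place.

5.1 hours

Logistic growth is fastest at N = K/2 = 865000.
A = (K − N₀)/N₀ = 34.234. Set K/(1 + A·e^(−rt)) = K/2 → A·e^(−rt) = 1.
e^(−0.698t) = 1/34.234 = 0.0292105, so t = ln(34.234)/0.698 = 3.5332/0.698 = 5.0619.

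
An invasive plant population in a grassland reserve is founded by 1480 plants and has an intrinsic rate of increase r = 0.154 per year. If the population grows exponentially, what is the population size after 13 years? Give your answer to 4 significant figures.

10960 plants

N(t) = N₀·e^(rt) = 1480 × e^(0.154×13) = 1480 × e^2.002.
e^2.002 ≈ 7.4038, so N ≈ 1480 × 7.4038 = 10957.7.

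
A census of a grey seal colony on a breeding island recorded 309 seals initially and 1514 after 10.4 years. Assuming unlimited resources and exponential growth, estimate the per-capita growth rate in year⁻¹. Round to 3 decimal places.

From N(t) = N₀·e^(rt): e^(r·10.4) = 1514/309 = 4.8997.
r·10.4 = ln(4.8997) = 1.5892, so r = 1.5892/10.4 = 0.1528.

0.153 per year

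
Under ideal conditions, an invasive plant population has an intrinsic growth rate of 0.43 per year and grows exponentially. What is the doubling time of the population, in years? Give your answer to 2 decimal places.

1.61 years

Doubling time t_d = ln(2)/r = 0.6931/0.43 = 1.612.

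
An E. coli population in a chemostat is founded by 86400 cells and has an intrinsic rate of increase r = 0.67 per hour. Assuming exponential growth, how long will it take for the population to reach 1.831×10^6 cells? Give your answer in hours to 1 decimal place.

4.6 hours

Set N₀·e^(rt) = 1.831×10^6: e^(0.67·t) = 1.831×10^6/86400 = 21.192.
0.67·t = ln(21.192) = 3.0536, so t = 3.0536/0.67 = 4.5577.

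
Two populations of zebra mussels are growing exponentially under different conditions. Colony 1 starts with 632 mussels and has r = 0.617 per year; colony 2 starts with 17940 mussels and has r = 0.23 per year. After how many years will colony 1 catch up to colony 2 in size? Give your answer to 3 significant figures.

Set 632·e^(0.617t) = 17940·e^(0.23t).
e^((0.617 − 0.23)t) = 17940/632 → e^(0.387·t) = 28.386.
0.387·t = ln(28.386) = 3.3459, so t = 3.3459/0.387 = 8.6457.

8.65 years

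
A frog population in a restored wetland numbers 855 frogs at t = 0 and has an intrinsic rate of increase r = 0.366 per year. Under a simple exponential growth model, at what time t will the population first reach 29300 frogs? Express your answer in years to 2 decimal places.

9.66 years

Set N₀·e^(rt) = 29300: e^(0.366·t) = 29300/855 = 34.269.
0.366·t = ln(34.269) = 3.5342, so t = 3.5342/0.366 = 9.6564.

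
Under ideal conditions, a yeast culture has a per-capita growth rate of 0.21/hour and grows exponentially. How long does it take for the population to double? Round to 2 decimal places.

Doubling time t_d = ln(2)/r = 0.6931/0.21 = 3.3007.

3.30 hours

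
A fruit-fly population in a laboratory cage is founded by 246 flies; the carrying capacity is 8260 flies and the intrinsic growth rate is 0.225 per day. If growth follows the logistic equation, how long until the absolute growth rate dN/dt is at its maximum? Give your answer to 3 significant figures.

15.5 days

Logistic growth is fastest at N = K/2 = 4130.
A = (K − N₀)/N₀ = 32.577. Set K/(1 + A·e^(−rt)) = K/2 → A·e^(−rt) = 1.
e^(−0.225t) = 1/32.577 = 0.0306963, so t = ln(32.577)/0.225 = 3.4836/0.225 = 15.483.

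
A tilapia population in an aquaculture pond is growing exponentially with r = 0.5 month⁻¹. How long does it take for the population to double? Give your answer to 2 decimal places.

1.39 months

Doubling time t_d = ln(2)/r = 0.6931/0.5 = 1.3863.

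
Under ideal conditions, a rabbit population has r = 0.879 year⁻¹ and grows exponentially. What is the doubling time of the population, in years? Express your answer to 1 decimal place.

0.8 years

Doubling time t_d = ln(2)/r = 0.6931/0.879 = 0.78856.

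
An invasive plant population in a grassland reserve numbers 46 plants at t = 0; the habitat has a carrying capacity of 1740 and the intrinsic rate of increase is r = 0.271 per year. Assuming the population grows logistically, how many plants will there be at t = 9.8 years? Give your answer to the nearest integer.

485 plants

A = (K − N₀)/N₀ = (1740 − 46)/46 = 36.826.
N(t) = K/(1 + A·e^(−rt)) = 1740/(1 + 36.826×e^(−0.271×9.8)).
e^(−2.656) = 0.070243; denominator = 1 + 36.826×0.070243 = 3.5868.
N = 1740/3.5868 = 485.117.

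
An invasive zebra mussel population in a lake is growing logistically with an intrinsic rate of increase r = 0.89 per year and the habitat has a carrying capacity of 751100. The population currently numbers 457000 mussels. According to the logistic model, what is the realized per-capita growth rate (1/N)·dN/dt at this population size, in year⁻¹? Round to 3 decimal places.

(1/N)·dN/dt = r(1 − N/K) = 0.89 × (1 − 457000/751100).
= 0.89 × 0.39156 = 0.34849.

0.348 per year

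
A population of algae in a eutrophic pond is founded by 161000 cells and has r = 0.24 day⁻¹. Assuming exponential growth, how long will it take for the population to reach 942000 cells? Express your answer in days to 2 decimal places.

Set N₀·e^(rt) = 942000: e^(0.24·t) = 942000/161000 = 5.8509.
0.24·t = ln(5.8509) = 1.7666, so t = 1.7666/0.24 = 7.3608.

7.36 days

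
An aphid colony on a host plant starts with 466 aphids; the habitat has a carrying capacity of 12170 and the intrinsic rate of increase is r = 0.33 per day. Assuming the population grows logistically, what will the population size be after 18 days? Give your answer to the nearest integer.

11415 aphids

A = (K − N₀)/N₀ = (12170 − 466)/466 = 25.116.
N(t) = K/(1 + A·e^(−rt)) = 12170/(1 + 25.116×e^(−0.33×18)).
e^(−5.94) = 0.002632; denominator = 1 + 25.116×0.002632 = 1.0661.
N = 12170/1.0661 = 11415.4.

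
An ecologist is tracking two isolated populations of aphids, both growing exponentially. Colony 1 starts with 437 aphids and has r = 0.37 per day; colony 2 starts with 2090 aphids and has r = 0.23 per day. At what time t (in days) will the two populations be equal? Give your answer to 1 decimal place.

11.2 days

Set 437·e^(0.37t) = 2090·e^(0.23t).
e^((0.37 − 0.23)t) = 2090/437 → e^(0.14·t) = 4.7826.
0.14·t = ln(4.7826) = 1.565, so t = 1.565/0.14 = 11.178.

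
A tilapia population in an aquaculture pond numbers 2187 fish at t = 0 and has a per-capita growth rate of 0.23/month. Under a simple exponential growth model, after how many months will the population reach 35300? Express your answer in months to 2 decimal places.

Set N₀·e^(rt) = 35300: e^(0.23·t) = 35300/2187 = 16.141.
0.23·t = ln(16.141) = 2.7814, so t = 2.7814/0.23 = 12.093.

12.09 months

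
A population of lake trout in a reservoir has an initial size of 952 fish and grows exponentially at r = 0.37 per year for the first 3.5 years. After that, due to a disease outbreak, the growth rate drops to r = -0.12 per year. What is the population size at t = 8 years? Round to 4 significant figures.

Phase 1: N(3.5) = 952·e^(0.37×3.5) = 952·e^1.295 = 3475.75.
Phase 2 runs for 8 − 3.5 = 4.5 years at r = -0.12.
N(8) = 3475.75·e^(-0.12×4.5) = 3475.75·e^-0.54 = 2025.49.

2025 fish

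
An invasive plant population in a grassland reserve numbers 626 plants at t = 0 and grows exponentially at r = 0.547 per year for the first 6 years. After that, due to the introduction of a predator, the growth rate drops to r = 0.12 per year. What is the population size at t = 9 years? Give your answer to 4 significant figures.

Phase 1: N(6) = 626·e^(0.547×6) = 626·e^3.282 = 16669.7.
Phase 2 runs for 9 − 6 = 3 years at r = 0.12.
N(9) = 16669.7·e^(0.12×3) = 16669.7·e^0.36 = 23893.2.

23890 plants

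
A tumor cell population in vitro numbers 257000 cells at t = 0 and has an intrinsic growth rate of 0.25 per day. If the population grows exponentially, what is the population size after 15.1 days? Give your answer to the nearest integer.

N(t) = N₀·e^(rt) = 257000 × e^(0.25×15.1) = 257000 × e^3.775.
e^3.775 ≈ 43.598, so N ≈ 257000 × 43.598 = 1.120456×10^7.

11204560 cells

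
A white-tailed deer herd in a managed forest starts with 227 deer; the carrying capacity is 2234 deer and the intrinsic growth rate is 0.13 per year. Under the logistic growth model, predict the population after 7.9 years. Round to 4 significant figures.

536.3 deer

A = (K − N₀)/N₀ = (2234 − 227)/227 = 8.8414.
N(t) = K/(1 + A·e^(−rt)) = 2234/(1 + 8.8414×e^(−0.13×7.9)).
e^(−1.027) = 0.35808; denominator = 1 + 8.8414×0.35808 = 4.1659.
N = 2234/4.1659 = 536.255.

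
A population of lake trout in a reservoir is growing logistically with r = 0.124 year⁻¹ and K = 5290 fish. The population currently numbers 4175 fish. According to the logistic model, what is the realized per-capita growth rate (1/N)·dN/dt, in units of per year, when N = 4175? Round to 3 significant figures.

(1/N)·dN/dt = r(1 − N/K) = 0.124 × (1 − 4175/5290).
= 0.124 × 0.21078 = 0.026136.

0.0261 per year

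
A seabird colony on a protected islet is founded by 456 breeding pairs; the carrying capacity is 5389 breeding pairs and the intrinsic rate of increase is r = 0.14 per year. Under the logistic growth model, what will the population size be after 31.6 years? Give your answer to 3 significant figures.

4770 breeding pairs

A = (K − N₀)/N₀ = (5389 − 456)/456 = 10.818.
N(t) = K/(1 + A·e^(−rt)) = 5389/(1 + 10.818×e^(−0.14×31.6)).
e^(−4.424) = 0.011986; denominator = 1 + 10.818×0.011986 = 1.1297.
N = 5389/1.1297 = 4770.43.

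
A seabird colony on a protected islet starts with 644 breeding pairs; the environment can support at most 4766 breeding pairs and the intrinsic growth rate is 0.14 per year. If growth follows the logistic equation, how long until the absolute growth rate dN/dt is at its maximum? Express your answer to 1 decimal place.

Logistic growth is fastest at N = K/2 = 2383.
A = (K − N₀)/N₀ = 6.4006. Set K/(1 + A·e^(−rt)) = K/2 → A·e^(−rt) = 1.
e^(−0.14t) = 1/6.4006 = 0.156235, so t = ln(6.4006)/0.14 = 1.8564/0.14 = 13.26.

13.3 years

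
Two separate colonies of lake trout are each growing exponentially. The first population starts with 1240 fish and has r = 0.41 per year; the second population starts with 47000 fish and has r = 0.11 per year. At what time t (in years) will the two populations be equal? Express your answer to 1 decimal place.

Set 1240·e^(0.41t) = 47000·e^(0.11t).
e^((0.41 − 0.11)t) = 47000/1240 → e^(0.3·t) = 37.903.
0.3·t = ln(37.903) = 3.635, so t = 3.635/0.3 = 12.117.

12.1 years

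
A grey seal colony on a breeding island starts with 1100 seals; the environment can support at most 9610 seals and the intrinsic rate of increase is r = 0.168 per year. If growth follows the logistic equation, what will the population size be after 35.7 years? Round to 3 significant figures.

A = (K − N₀)/N₀ = (9610 − 1100)/1100 = 7.7364.
N(t) = K/(1 + A·e^(−rt)) = 9610/(1 + 7.7364×e^(−0.168×35.7)).
e^(−5.998) = 0.0024847; denominator = 1 + 7.7364×0.0024847 = 1.0192.
N = 9610/1.0192 = 9428.75.

9430 seals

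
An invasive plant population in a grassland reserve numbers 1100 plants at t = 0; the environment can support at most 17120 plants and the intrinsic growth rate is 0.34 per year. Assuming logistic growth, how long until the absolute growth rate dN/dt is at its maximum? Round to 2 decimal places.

Logistic growth is fastest at N = K/2 = 8560.
A = (K − N₀)/N₀ = 14.564. Set K/(1 + A·e^(−rt)) = K/2 → A·e^(−rt) = 1.
e^(−0.34t) = 1/14.564 = 0.0686642, so t = ln(14.564)/0.34 = 2.6785/0.34 = 7.878.

7.88 years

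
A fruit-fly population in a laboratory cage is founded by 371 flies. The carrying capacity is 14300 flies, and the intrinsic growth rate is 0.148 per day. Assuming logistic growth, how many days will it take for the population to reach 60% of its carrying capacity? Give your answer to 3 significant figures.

A = (K − N₀)/N₀ = (14300 − 371)/371 = 37.544.
Solve 14300/(1 + 37.544·e^(−0.148t)) = 8580: 1 + 37.544·e^(−0.148t) = 1.6667, so e^(−0.148t) = 0.0177567.
−0.148·t = ln(0.0177567) = -4.031, so t = 4.031/0.148 = 27.236.

27.2 days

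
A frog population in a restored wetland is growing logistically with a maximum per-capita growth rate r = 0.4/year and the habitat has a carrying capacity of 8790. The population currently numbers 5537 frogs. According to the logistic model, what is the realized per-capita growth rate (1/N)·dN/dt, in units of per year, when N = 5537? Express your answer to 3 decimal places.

(1/N)·dN/dt = r(1 − N/K) = 0.4 × (1 − 5537/8790).
= 0.4 × 0.37008 = 0.14803.

0.148 per year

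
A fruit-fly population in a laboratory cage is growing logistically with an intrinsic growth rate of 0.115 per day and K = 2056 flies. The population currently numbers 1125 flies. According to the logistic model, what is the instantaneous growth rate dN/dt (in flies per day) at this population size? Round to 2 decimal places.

58.58 flies per day

dN/dt = rN(1 − N/K) = 0.115 × 1125 × (1 − 1125/2056).
1 − 1125/2056 = 0.45282; dN/dt = 0.115 × 1125 × 0.45282 = 58.584.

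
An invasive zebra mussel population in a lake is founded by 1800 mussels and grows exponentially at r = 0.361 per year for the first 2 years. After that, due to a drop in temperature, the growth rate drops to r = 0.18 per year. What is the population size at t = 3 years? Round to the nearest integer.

4436 mussels

Phase 1: N(2) = 1800·e^(0.361×2) = 1800·e^0.722 = 3705.38.
Phase 2 runs for 3 − 2 = 1 years at r = 0.18.
N(3) = 3705.38·e^(0.18×1) = 3705.38·e^0.18 = 4436.15.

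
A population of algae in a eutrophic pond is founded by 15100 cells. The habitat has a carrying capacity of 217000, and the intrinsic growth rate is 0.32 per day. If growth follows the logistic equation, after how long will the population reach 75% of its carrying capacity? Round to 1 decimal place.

A = (K − N₀)/N₀ = (217000 − 15100)/15100 = 13.371.
Solve 217000/(1 + 13.371·e^(−0.32t)) = 162750: 1 + 13.371·e^(−0.32t) = 1.3333, so e^(−0.32t) = 0.0249298.
−0.32·t = ln(0.0249298) = -3.6917, so t = 3.6917/0.32 = 11.537.

11.5 days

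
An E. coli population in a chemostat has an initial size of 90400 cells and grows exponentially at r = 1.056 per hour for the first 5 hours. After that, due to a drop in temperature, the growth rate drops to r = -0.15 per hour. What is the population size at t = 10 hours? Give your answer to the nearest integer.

Phase 1: N(5) = 90400·e^(1.056×5) = 90400·e^5.28 = 1.775184×10^7.
Phase 2 runs for 10 − 5 = 5 hours at r = -0.15.
N(10) = 1.775184×10^7·e^(-0.15×5) = 1.775184×10^7·e^-0.75 = 8.385374×10^6.

8385374 cells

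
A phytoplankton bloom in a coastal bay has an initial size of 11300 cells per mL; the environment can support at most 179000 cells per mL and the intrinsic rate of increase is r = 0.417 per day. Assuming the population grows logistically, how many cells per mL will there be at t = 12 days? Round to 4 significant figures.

A = (K − N₀)/N₀ = (179000 − 11300)/11300 = 14.841.
N(t) = K/(1 + A·e^(−rt)) = 179000/(1 + 14.841×e^(−0.417×12)).
e^(−5.004) = 0.006711; denominator = 1 + 14.841×0.006711 = 1.0996.
N = 179000/1.0996 = 162787.

162800 cells per mL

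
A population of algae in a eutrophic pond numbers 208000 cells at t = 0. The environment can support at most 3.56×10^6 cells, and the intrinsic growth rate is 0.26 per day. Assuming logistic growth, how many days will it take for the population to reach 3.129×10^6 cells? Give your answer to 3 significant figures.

18.3 days

A = (K − N₀)/N₀ = (3.56×10^6 − 208000)/208000 = 16.115.
Solve 3.56×10^6/(1 + 16.115·e^(−0.26t)) = 3.129×10^6: 1 + 16.115·e^(−0.26t) = 1.1377, so e^(−0.26t) = 0.00854734.
−0.26·t = ln(0.00854734) = -4.7621, so t = 4.7621/0.26 = 18.316.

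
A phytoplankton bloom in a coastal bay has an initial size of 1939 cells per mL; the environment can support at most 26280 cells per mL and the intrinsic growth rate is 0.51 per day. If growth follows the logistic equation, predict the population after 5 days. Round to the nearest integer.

13271 cells per mL

A = (K − N₀)/N₀ = (26280 − 1939)/1939 = 12.553.
N(t) = K/(1 + A·e^(−rt)) = 26280/(1 + 12.553×e^(−0.51×5)).
e^(−2.55) = 0.078082; denominator = 1 + 12.553×0.078082 = 1.9802.
N = 26280/1.9802 = 13271.5.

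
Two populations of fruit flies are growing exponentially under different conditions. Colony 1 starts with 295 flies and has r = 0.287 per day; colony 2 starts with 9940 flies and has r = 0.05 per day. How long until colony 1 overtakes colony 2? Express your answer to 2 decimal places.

Set 295·e^(0.287t) = 9940·e^(0.05t).
e^((0.287 − 0.05)t) = 9940/295 → e^(0.237·t) = 33.695.
0.237·t = ln(33.695) = 3.5173, so t = 3.5173/0.237 = 14.841.

14.84 days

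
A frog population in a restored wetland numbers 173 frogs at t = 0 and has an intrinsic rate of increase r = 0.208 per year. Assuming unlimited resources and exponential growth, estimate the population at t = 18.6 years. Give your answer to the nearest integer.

8284 frogs

N(t) = N₀·e^(rt) = 173 × e^(0.208×18.6) = 173 × e^3.869.
e^3.869 ≈ 47.885, so N ≈ 173 × 47.885 = 8284.09.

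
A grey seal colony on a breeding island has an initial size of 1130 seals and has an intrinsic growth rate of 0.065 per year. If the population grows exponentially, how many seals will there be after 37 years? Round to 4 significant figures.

N(t) = N₀·e^(rt) = 1130 × e^(0.065×37) = 1130 × e^2.405.
e^2.405 ≈ 11.078, so N ≈ 1130 × 11.078 = 12518.6.

12520 seals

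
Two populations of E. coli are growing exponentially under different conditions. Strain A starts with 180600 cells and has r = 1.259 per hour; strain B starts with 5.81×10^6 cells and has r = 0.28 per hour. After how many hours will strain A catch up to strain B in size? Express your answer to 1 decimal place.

Set 180600·e^(1.259t) = 5.81×10^6·e^(0.28t).
e^((1.259 − 0.28)t) = 5.81×10^6/180600 → e^(0.979·t) = 32.171.
0.979·t = ln(32.171) = 3.4711, so t = 3.4711/0.979 = 3.5455.

3.5 hours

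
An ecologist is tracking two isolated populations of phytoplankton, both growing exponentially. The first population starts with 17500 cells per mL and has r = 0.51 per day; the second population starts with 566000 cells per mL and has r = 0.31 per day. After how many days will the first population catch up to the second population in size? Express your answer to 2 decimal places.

Set 17500·e^(0.51t) = 566000·e^(0.31t).
e^((0.51 − 0.31)t) = 566000/17500 → e^(0.2·t) = 32.343.
0.2·t = ln(32.343) = 3.4764, so t = 3.4764/0.2 = 17.382.

17.38 days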